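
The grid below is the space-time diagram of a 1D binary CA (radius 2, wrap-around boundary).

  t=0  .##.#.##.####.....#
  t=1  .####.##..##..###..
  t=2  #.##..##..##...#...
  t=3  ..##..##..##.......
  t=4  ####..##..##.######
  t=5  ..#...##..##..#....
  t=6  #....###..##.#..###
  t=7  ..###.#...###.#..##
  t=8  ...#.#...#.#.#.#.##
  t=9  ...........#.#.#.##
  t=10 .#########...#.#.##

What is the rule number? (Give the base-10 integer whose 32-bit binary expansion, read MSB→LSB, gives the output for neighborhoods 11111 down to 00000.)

  ##### -> .   bit 31 = 0  t=4,i=0
  ####. -> #   bit 30 = 1  t=0,i=11
  ###.# -> .   bit 29 = 0  t=1,i=4
  ###.. -> .   bit 28 = 0  t=0,i=12
  ##.## -> .   bit 27 = 0  t=0,i=8
  ##.#. -> #   bit 26 = 1  t=0,i=3
  ##..# -> .   bit 25 = 0  t=1,i=8
  ##... -> .   bit 24 = 0  t=0,i=13
  #.### -> .   bit 23 = 0  t=0,i=9
  #.##. -> #   bit 22 = 1  t=0,i=1
  #.#.# -> #   bit 21 = 1  t=0,i=4
  #.#.. -> .   bit 20 = 0  t=6,i=13
  #..## -> .   bit 19 = 0  t=1,i=9
  #..#. -> #   bit 18 = 1  t=5,i=13
  #...# -> .   bit 17 = 0  t=1,i=18
  #.... -> #   bit 16 = 1  t=0,i=14
  .#### -> #   bit 15 = 1  t=0,i=10
  .###. -> #   bit 14 = 1  t=1,i=15
  .##.# -> #   bit 13 = 1  t=0,i=2
  .##.. -> #   bit 12 = 1  t=1,i=7
  .#.## -> .   bit 11 = 0  t=0,i=0
  .#.#. -> .   bit 10 = 0  t=8,i=4
  .#..# -> #   bit 9 = 1  t=6,i=14
  .#... -> .   bit 8 = 0  t=2,i=16
  ..### -> .   bit 7 = 0  t=1,i=1
  ..##. -> #   bit 6 = 1  t=1,i=10
  ..#.# -> .   bit 5 = 0  t=0,i=18
  ..#.. -> .   bit 4 = 0  t=2,i=15
  ...## -> #   bit 3 = 1  t=1,i=0
  ...#. -> .   bit 2 = 0  t=0,i=17
  ....# -> #   bit 1 = 1  t=0,i=16
  ..... -> #   bit 0 = 1  t=0,i=15
  bits 01000100011001011111001001001011 = 1147531851

1147531851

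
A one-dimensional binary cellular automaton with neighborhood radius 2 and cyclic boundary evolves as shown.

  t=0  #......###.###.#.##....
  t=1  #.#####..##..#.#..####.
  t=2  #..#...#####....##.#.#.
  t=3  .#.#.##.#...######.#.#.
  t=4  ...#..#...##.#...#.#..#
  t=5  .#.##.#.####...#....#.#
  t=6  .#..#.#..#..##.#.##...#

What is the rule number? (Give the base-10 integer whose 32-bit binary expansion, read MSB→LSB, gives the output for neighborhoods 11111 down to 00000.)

  ##### -> .   bit 31 = 0  t=1,i=4
  ####. -> .   bit 30 = 0  t=1,i=5
  ###.# -> #   bit 29 = 1  t=0,i=9
  ###.. -> .   bit 28 = 0  t=1,i=6
  ##.## -> #   bit 27 = 1  t=0,i=10
  ##.#. -> .   bit 26 = 0  t=0,i=14
  ##..# -> #   bit 25 = 1  t=1,i=7
  ##... -> #   bit 24 = 1  t=0,i=19
  #.### -> .   bit 23 = 0  t=0,i=11
  #.##. -> .   bit 22 = 0  t=0,i=17
  #.#.# -> #   bit 21 = 1  t=0,i=15
  #.#.. -> .   bit 20 = 0  t=1,i=15
  #..## -> #   bit 19 = 1  t=1,i=8
  #..#. -> .   bit 18 = 0  t=1,i=12
  #...# -> #   bit 17 = 1  t=2,i=5
  #.... -> #   bit 16 = 1  t=0,i=2
  .#### -> #   bit 15 = 1  t=1,i=3
  .###. -> .   bit 14 = 0  t=0,i=8
  .##.# -> #   bit 13 = 1  t=2,i=17
  .##.. -> #   bit 12 = 1  t=0,i=18
  .#.## -> .   bit 11 = 0  t=0,i=16
  .#.#. -> .   bit 10 = 0  t=1,i=14
  .#..# -> #   bit 9 = 1  t=1,i=16
  .#... -> .   bit 8 = 0  t=0,i=1
  ..### -> .   bit 7 = 0  t=0,i=7
  ..##. -> #   bit 6 = 1  t=1,i=9
  ..#.# -> .   bit 5 = 0  t=1,i=13
  ..#.. -> #   bit 4 = 1  t=0,i=0
  ...## -> #   bit 3 = 1  t=0,i=6
  ...#. -> .   bit 2 = 0  t=0,i=22
  ....# -> #   bit 1 = 1  t=0,i=5
  ..... -> #   bit 0 = 1  t=0,i=3
  bits 00101011001010111011001001011011 = 724283995

724283995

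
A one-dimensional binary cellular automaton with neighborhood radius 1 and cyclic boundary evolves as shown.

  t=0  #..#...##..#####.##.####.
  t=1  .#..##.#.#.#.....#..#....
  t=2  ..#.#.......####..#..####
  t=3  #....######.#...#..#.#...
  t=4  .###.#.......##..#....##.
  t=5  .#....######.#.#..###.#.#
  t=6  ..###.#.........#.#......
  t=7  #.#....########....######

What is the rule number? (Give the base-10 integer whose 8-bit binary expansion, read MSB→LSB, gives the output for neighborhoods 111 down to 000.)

  ###|.  b7=0 t=0,i=12
  ##.|.  b6=0 t=0,i=8
  #.#|.  b5=0 t=0,i=16
  #..|#  b4=1 t=0,i=1
  .##|#  b3=1 t=0,i=7
  .#.|.  b2=0 t=0,i=0
  ..#|.  b1=0 t=0,i=2
  ...|#  b0=1 t=0,i=5
  bits 00011001 = 25

25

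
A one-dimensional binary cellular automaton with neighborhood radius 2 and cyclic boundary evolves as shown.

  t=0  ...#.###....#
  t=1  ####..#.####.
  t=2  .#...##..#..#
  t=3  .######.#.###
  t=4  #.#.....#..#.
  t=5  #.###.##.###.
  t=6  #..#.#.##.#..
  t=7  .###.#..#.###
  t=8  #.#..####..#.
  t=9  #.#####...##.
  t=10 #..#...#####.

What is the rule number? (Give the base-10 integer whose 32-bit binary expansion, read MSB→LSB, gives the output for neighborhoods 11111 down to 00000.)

155186158

  nb #####: next=.  (t=3,i=3, bit31=0)
  nb ####.: next=.  (t=1,i=2, bit30=0)
  nb ###.#: next=.  (t=1,i=11, bit29=0)
  nb ###..: next=.  (t=0,i=7, bit28=0)
  nb ##.##: next=#  (t=1,i=12, bit27=1)
  nb ##.#.: next=.  (t=3,i=7, bit26=0)
  nb ##..#: next=.  (t=1,i=4, bit25=0)
  nb ##...: next=#  (t=0,i=8, bit24=1)
  nb #.###: next=.  (t=0,i=5, bit23=0)
  nb #.##.: next=.  (t=5,i=6, bit22=0)
  nb #.#.#: next=#  (t=3,i=8, bit21=1)
  nb #.#..: next=#  (t=2,i=1, bit20=1)
  nb #..##: next=#  (t=8,i=4, bit19=1)
  nb #..#.: next=#  (t=1,i=5, bit18=1)
  nb #...#: next=#  (t=0,i=1, bit17=1)
  nb #....: next=#  (t=0,i=9, bit16=1)
  nb .####: next=#  (t=1,i=1, bit15=1)
  nb .###.: next=#  (t=0,i=6, bit14=1)
  nb .##.#: next=#  (t=5,i=7, bit13=1)
  nb .##..: next=#  (t=2,i=6, bit12=1)
  nb .#.##: next=.  (t=0,i=4, bit11=0)
  nb .#.#.: next=.  (t=2,i=0, bit10=0)
  nb .#..#: next=#  (t=2,i=10, bit9=1)
  nb .#...: next=#  (t=0,i=0, bit8=1)
  nb ..###: next=#  (t=8,i=5, bit7=1)
  nb ..##.: next=#  (t=2,i=5, bit6=1)
  nb ..#.#: next=#  (t=0,i=3, bit5=1)
  nb ..#..: next=.  (t=0,i=12, bit4=0)
  nb ...##: next=#  (t=2,i=4, bit3=1)
  nb ...#.: next=#  (t=0,i=2, bit2=1)
  nb ....#: next=#  (t=0,i=10, bit1=1)
  nb .....: next=.  (t=4,i=5, bit0=0)
  bits 00001001001111111111001111101110 = 155186158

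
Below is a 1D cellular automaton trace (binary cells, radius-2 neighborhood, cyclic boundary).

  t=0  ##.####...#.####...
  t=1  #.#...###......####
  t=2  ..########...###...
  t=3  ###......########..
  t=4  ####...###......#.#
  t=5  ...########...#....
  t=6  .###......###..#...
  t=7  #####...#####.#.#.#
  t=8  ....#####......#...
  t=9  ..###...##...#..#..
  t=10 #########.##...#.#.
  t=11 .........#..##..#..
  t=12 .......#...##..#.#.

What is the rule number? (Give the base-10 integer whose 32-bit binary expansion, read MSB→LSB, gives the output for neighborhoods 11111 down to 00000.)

421414346

  nb #####: next=.  (t=1,i=17, bit31=0)
  nb ####.: next=.  (t=0,i=5, bit30=0)
  nb ###.#: next=.  (t=1,i=0, bit29=0)
  nb ###..: next=#  (t=0,i=6, bit28=1)
  nb ##.##: next=#  (t=0,i=2, bit27=1)
  nb ##.#.: next=.  (t=1,i=1, bit26=0)
  nb ##..#: next=.  (t=3,i=17, bit25=0)
  nb ##...: next=#  (t=0,i=7, bit24=1)
  nb #.###: next=.  (t=0,i=3, bit23=0)
  nb #.##.: next=.  (t=10,i=10, bit22=0)
  nb #.#.#: next=.  (t=7,i=14, bit21=0)
  nb #.#..: next=#  (t=1,i=2, bit20=1)
  nb #..##: next=#  (t=3,i=18, bit19=1)
  nb #..#.: next=#  (t=6,i=14, bit18=1)
  nb #...#: next=#  (t=0,i=8, bit17=1)
  nb #....: next=.  (t=1,i=10, bit16=0)
  nb .####: next=.  (t=0,i=4, bit15=0)
  nb .###.: next=#  (t=1,i=7, bit14=1)
  nb .##.#: next=.  (t=0,i=1, bit13=0)
  nb .##..: next=.  (t=9,i=9, bit12=0)
  nb .#.##: next=.  (t=0,i=11, bit11=0)
  nb .#.#.: next=#  (t=7,i=15, bit10=1)
  nb .#..#: next=.  (t=9,i=14, bit9=0)
  nb .#...: next=#  (t=1,i=3, bit8=1)
  nb ..###: next=#  (t=1,i=6, bit7=1)
  nb ..##.: next=#  (t=0,i=0, bit6=1)
  nb ..#.#: next=.  (t=0,i=10, bit5=0)
  nb ..#..: next=.  (t=5,i=14, bit4=0)
  nb ...##: next=#  (t=0,i=18, bit3=1)
  nb ...#.: next=.  (t=0,i=9, bit2=0)
  nb ....#: next=#  (t=1,i=13, bit1=1)
  nb .....: next=.  (t=1,i=11, bit0=0)
  bits 00011001000111100100010111001010 = 421414346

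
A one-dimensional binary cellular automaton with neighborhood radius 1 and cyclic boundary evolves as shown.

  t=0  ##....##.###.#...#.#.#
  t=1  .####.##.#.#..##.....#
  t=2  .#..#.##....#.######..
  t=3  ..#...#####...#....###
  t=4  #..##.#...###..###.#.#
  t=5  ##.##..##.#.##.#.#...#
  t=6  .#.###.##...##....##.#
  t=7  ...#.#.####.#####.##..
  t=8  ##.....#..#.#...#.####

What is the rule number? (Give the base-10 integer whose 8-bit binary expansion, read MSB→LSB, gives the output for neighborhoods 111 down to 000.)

  ###|.  b7=0 t=0,i=0
  ##.|#  b6=1 t=0,i=1
  #.#|.  b5=0 t=0,i=8
  #..|#  b4=1 t=0,i=2
  .##|#  b3=1 t=0,i=6
  .#.|.  b2=0 t=0,i=13
  ..#|.  b1=0 t=0,i=5
  ...|#  b0=1 t=0,i=3
  bits 01011001 = 89

89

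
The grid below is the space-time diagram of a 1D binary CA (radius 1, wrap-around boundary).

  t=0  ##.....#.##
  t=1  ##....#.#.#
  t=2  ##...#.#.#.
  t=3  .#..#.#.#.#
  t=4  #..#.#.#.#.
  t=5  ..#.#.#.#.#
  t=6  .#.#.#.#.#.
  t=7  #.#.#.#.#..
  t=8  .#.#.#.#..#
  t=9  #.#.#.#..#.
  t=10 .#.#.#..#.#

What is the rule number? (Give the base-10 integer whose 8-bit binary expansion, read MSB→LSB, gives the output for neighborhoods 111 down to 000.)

226

  ### -> #   bit 7 = 1  t=0,i=0
  ##. -> #   bit 6 = 1  t=0,i=1
  #.# -> #   bit 5 = 1  t=0,i=8
  #.. -> .   bit 4 = 0  t=0,i=2
  .## -> .   bit 3 = 0  t=0,i=9
  .#. -> .   bit 2 = 0  t=0,i=7
  ..# -> #   bit 1 = 1  t=0,i=6
  ... -> .   bit 0 = 0  t=0,i=3
  bits 11100010 = 226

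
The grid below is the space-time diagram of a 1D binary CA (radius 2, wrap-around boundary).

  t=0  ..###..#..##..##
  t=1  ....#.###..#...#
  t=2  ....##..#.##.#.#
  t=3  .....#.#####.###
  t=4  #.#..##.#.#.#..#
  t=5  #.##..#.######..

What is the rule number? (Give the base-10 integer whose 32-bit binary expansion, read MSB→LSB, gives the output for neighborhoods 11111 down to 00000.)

1500954161

  #####|.  b31=0 t=3,i=9
  ####.|#  b30=1 t=3,i=10
  ###.#|.  b29=0 t=3,i=11
  ###..|#  b28=1 t=0,i=4
  ##.##|#  b27=1 t=3,i=12
  ##.#.|.  b26=0 t=2,i=12
  ##..#|.  b25=0 t=0,i=0
  ##...|#  b24=1 t=3,i=0
  #.###|.  b23=0 t=1,i=6
  #.##.|#  b22=1 t=2,i=10
  #.#.#|#  b21=1 t=2,i=13
  #.#..|#  b20=1 t=2,i=15
  #..##|.  b19=0 t=0,i=1
  #..#.|#  b18=1 t=0,i=6
  #...#|#  b17=1 t=1,i=13
  #....|.  b16=0 t=1,i=1
  .####|#  b15=1 t=3,i=8
  .###.|.  b14=0 t=0,i=3
  .##.#|#  b13=1 t=2,i=11
  .##..|#  b12=1 t=0,i=11
  .#.##|#  b11=1 t=1,i=5
  .#.#.|#  b10=1 t=2,i=14
  .#..#|#  b9=1 t=0,i=8
  .#...|.  b8=0 t=1,i=0
  ..###|.  b7=0 t=0,i=2
  ..##.|.  b6=0 t=0,i=10
  ..#.#|#  b5=1 t=1,i=4
  ..#..|#  b4=1 t=0,i=7
  ...##|.  b3=0 t=2,i=3
  ...#.|.  b2=0 t=1,i=3
  ....#|.  b1=0 t=1,i=2
  .....|#  b0=1 t=3,i=2
  bits 01011001011101101011111000110001 = 1500954161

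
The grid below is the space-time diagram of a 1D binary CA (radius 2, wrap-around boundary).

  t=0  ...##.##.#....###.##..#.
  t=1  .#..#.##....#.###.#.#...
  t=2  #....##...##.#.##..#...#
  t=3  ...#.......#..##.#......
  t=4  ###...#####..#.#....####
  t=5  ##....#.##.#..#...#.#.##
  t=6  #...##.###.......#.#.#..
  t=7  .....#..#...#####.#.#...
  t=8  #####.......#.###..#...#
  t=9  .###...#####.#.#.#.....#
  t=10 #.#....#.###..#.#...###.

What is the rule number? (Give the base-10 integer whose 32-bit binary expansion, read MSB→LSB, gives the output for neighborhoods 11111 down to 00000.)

3796397191

  nb #####: next=#  (t=4,i=0, bit31=1)
  nb ####.: next=#  (t=4,i=1, bit30=1)
  nb ###.#: next=#  (t=0,i=16, bit29=1)
  nb ###..: next=.  (t=4,i=2, bit28=0)
  nb ##.##: next=.  (t=0,i=5, bit27=0)
  nb ##.#.: next=.  (t=0,i=8, bit26=0)
  nb ##..#: next=#  (t=0,i=20, bit25=1)
  nb ##...: next=.  (t=1,i=8, bit24=0)
  nb #.###: next=.  (t=1,i=14, bit23=0)
  nb #.##.: next=#  (t=0,i=6, bit22=1)
  nb #.#.#: next=.  (t=1,i=18, bit21=0)
  nb #.#..: next=.  (t=0,i=9, bit20=0)
  nb #..##: next=#  (t=3,i=13, bit19=1)
  nb #..#.: next=.  (t=0,i=21, bit18=0)
  nb #...#: next=.  (t=2,i=8, bit17=0)
  nb #....: next=.  (t=0,i=0, bit16=0)
  nb .####: next=.  (t=4,i=7, bit15=0)
  nb .###.: next=#  (t=0,i=15, bit14=1)
  nb .##.#: next=#  (t=0,i=4, bit13=1)
  nb .##..: next=.  (t=0,i=19, bit12=0)
  nb .#.##: next=#  (t=1,i=5, bit11=1)
  nb .#.#.: next=#  (t=1,i=19, bit10=1)
  nb .#..#: next=.  (t=1,i=2, bit9=0)
  nb .#...: next=.  (t=0,i=10, bit8=0)
  nb ..###: next=#  (t=0,i=14, bit7=1)
  nb ..##.: next=.  (t=0,i=3, bit6=0)
  nb ..#.#: next=.  (t=1,i=4, bit5=0)
  nb ..#..: next=.  (t=0,i=22, bit4=0)
  nb ...##: next=.  (t=0,i=2, bit3=0)
  nb ...#.: next=#  (t=1,i=0, bit2=1)
  nb ....#: next=#  (t=0,i=1, bit1=1)
  nb .....: next=#  (t=3,i=0, bit0=1)
  bits 11100010010010000110110010000111 = 3796397191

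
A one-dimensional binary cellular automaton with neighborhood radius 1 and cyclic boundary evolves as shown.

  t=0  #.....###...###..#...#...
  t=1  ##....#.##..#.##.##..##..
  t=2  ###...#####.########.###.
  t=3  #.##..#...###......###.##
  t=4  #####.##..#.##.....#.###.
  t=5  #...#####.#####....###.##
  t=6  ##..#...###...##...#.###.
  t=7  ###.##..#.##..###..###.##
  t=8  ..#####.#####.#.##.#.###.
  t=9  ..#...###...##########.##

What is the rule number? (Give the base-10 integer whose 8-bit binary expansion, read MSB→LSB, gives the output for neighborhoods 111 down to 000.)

  ###|.  b7=0 t=0,i=7
  ##.|#  b6=1 t=0,i=8
  #.#|#  b5=1 t=1,i=7
  #..|#  b4=1 t=0,i=1
  .##|#  b3=1 t=0,i=6
  .#.|#  b2=1 t=0,i=0
  ..#|.  b1=0 t=0,i=5
  ...|.  b0=0 t=0,i=2
  bits 01111100 = 124

124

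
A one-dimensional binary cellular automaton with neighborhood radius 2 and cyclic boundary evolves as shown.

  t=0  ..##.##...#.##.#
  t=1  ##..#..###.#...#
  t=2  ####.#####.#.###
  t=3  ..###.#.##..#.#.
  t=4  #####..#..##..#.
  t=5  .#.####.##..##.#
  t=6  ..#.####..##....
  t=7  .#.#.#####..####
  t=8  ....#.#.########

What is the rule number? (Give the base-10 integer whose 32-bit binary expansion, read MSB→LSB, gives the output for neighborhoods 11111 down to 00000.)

  ##### -> .   bit 31 = 0  t=2,i=0
  ####. -> #   bit 30 = 1  t=2,i=2
  ###.# -> #   bit 29 = 1  t=1,i=9
  ###.. -> #   bit 28 = 1  t=1,i=1
  ##.## -> #   bit 27 = 1  t=0,i=4
  ##.#. -> .   bit 26 = 0  t=0,i=14
  ##..# -> #   bit 25 = 1  t=1,i=2
  ##... -> #   bit 24 = 1  t=0,i=7
  #.### -> .   bit 23 = 0  t=2,i=5
  #.##. -> .   bit 22 = 0  t=0,i=5
  #.#.# -> .   bit 21 = 0  t=2,i=11
  #.#.. -> #   bit 20 = 1  t=0,i=15
  #..## -> #   bit 19 = 1  t=0,i=1
  #..#. -> #   bit 18 = 1  t=1,i=3
  #...# -> #   bit 17 = 1  t=0,i=8
  #.... -> #   bit 16 = 1  t=6,i=13
  .#### -> #   bit 15 = 1  t=2,i=6
  .###. -> #   bit 14 = 1  t=1,i=0
  .##.# -> .   bit 13 = 0  t=0,i=3
  .##.. -> .   bit 12 = 0  t=0,i=6
  .#.## -> #   bit 11 = 1  t=0,i=11
  .#.#. -> .   bit 10 = 0  t=3,i=13
  .#..# -> #   bit 9 = 1  t=0,i=0
  .#... -> .   bit 8 = 0  t=1,i=12
  ..### -> #   bit 7 = 1  t=1,i=7
  ..##. -> .   bit 6 = 0  t=0,i=2
  ..#.# -> .   bit 5 = 0  t=0,i=10
  ..#.. -> .   bit 4 = 0  t=1,i=4
  ...## -> #   bit 3 = 1  t=1,i=14
  ...#. -> #   bit 2 = 1  t=0,i=9
  ....# -> .   bit 1 = 0  t=6,i=0
  ..... -> #   bit 0 = 1  t=6,i=14
  bits 01111011000111111100101010001101 = 2065681037

2065681037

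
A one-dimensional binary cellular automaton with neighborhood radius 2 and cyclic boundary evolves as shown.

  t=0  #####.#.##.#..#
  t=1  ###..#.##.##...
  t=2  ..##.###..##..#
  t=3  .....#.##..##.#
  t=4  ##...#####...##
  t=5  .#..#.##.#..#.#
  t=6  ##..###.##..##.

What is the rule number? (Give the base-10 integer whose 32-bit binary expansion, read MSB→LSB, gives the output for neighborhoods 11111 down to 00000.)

2530319672

  ##### -> #   bit 31 = 1  t=0,i=1
  ####. -> .   bit 30 = 0  t=0,i=3
  ###.# -> .   bit 29 = 0  t=0,i=4
  ###.. -> #   bit 28 = 1  t=1,i=2
  ##.## -> .   bit 27 = 0  t=1,i=9
  ##.#. -> #   bit 26 = 1  t=0,i=5
  ##..# -> #   bit 25 = 1  t=1,i=3
  ##... -> .   bit 24 = 0  t=1,i=12
  #.### -> #   bit 23 = 1  t=2,i=5
  #.##. -> #   bit 22 = 1  t=0,i=8
  #.#.# -> .   bit 21 = 0  t=0,i=6
  #.#.. -> #   bit 20 = 1  t=0,i=11
  #..## -> .   bit 19 = 0  t=0,i=13
  #..#. -> .   bit 18 = 0  t=1,i=4
  #...# -> .   bit 17 = 0  t=1,i=13
  #.... -> #   bit 16 = 1  t=3,i=1
  .#### -> #   bit 15 = 1  t=0,i=0
  .###. -> .   bit 14 = 0  t=1,i=1
  .##.# -> .   bit 13 = 0  t=0,i=9
  .##.. -> #   bit 12 = 1  t=1,i=11
  .#.## -> #   bit 11 = 1  t=0,i=7
  .#.#. -> #   bit 10 = 1  t=5,i=0
  .#..# -> .   bit 9 = 0  t=0,i=12
  .#... -> #   bit 8 = 1  t=3,i=0
  ..### -> .   bit 7 = 0  t=0,i=14
  ..##. -> .   bit 6 = 0  t=2,i=2
  ..#.# -> #   bit 5 = 1  t=1,i=5
  ..#.. -> #   bit 4 = 1  t=2,i=14
  ...## -> #   bit 3 = 1  t=1,i=14
  ...#. -> .   bit 2 = 0  t=3,i=4
  ....# -> .   bit 1 = 0  t=3,i=3
  ..... -> .   bit 0 = 0  t=3,i=2
  bits 10010110110100011001110100111000 = 2530319672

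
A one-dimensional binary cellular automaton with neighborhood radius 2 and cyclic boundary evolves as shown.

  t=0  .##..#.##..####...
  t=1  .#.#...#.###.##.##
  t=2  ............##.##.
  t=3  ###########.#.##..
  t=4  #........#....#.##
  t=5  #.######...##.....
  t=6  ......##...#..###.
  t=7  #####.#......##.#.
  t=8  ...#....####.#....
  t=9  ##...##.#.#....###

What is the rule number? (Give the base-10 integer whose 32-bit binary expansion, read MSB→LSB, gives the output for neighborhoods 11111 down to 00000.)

  #####|.  b31=0 t=3,i=2
  ####.|#  b30=1 t=0,i=13
  ###.#|.  b29=0 t=1,i=11
  ###..|#  b28=1 t=0,i=14
  ##.##|#  b27=1 t=1,i=12
  ##.#.|.  b26=0 t=1,i=0
  ##..#|#  b25=1 t=0,i=3
  ##...|.  b24=0 t=0,i=15
  #.###|.  b23=0 t=1,i=9
  #.##.|#  b22=1 t=0,i=7
  #.#.#|.  b21=0 t=1,i=1
  #.#..|.  b20=0 t=1,i=3
  #..##|#  b19=1 t=0,i=10
  #..#.|.  b18=0 t=0,i=4
  #...#|.  b17=0 t=1,i=5
  #....|#  b16=1 t=0,i=16
  .####|.  b15=0 t=0,i=12
  .###.|.  b14=0 t=1,i=10
  .##.#|.  b13=0 t=1,i=14
  .##..|.  b12=0 t=0,i=2
  .#.##|.  b11=0 t=0,i=6
  .#.#.|.  b10=0 t=1,i=2
  .#..#|.  b9=0 t=6,i=12
  .#...|.  b8=0 t=1,i=4
  ..###|#  b7=1 t=0,i=11
  ..##.|#  b6=1 t=0,i=1
  ..#.#|.  b5=0 t=0,i=5
  ..#..|.  b4=0 t=4,i=9
  ...##|.  b3=0 t=0,i=0
  ...#.|.  b2=0 t=1,i=6
  ....#|#  b1=1 t=0,i=17
  .....|#  b0=1 t=2,i=1
  bits 01011010010010010000000011000011 = 1514733763

1514733763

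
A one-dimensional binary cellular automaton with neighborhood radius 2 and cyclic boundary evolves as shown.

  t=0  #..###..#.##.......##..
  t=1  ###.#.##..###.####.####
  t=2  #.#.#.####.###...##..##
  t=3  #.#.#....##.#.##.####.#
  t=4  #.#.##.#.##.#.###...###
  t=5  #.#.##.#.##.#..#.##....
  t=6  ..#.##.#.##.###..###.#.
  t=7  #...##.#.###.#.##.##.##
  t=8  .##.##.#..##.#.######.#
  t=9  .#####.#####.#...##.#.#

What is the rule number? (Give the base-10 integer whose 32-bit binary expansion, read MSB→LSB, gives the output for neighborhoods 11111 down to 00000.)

2877190995

  [31] ##### => #  t=1,i=0
  [30] ####. => .  t=1,i=1
  [29] ###.# => #  t=1,i=2
  [28] ###.. => .  t=0,i=5
  [27] ##.## => #  t=1,i=13
  [26] ##.#. => .  t=1,i=3
  [25] ##..# => #  t=0,i=6
  [24] ##... => #  t=0,i=12
  [23] #.### => .  t=1,i=14
  [22] #.##. => #  t=0,i=10
  [21] #.#.# => #  t=1,i=4
  [20] #.#.. => #  t=3,i=4
  [19] #..## => #  t=0,i=2
  [18] #..#. => #  t=0,i=7
  [17] #...# => #  t=2,i=15
  [16] #.... => .  t=0,i=13
  [15] .#### => .  t=1,i=15
  [14] .###. => #  t=0,i=4
  [13] .##.# => #  t=3,i=0
  [12] .##.. => #  t=0,i=11
  [11] .#.## => .  t=0,i=9
  [10] .#.#. => .  t=2,i=3
  [9] .#..# => #  t=0,i=1
  [8] .#... => #  t=3,i=5
  [7] ..### => .  t=0,i=3
  [6] ..##. => #  t=0,i=19
  [5] ..#.# => .  t=0,i=8
  [4] ..#.. => #  t=0,i=0
  [3] ...## => .  t=0,i=18
  [2] ...#. => .  t=5,i=22
  [1] ....# => #  t=0,i=17
  [0] ..... => #  t=0,i=14
  bits 10101011011111100111001101010011 = 2877190995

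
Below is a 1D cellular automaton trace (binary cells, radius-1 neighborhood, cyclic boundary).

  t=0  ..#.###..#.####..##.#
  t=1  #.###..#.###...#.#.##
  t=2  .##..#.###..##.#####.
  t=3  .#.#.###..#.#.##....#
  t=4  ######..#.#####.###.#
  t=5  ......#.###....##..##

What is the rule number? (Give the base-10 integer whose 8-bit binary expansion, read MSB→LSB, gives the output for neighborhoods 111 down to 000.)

  [7] ### => .  t=0,i=5
  [6] ##. => .  t=0,i=6
  [5] #.# => #  t=0,i=3
  [4] #.. => #  t=0,i=0
  [3] .## => #  t=0,i=4
  [2] .#. => #  t=0,i=2
  [1] ..# => .  t=0,i=1
  [0] ... => #  t=1,i=13
  bits 00111101 = 61

61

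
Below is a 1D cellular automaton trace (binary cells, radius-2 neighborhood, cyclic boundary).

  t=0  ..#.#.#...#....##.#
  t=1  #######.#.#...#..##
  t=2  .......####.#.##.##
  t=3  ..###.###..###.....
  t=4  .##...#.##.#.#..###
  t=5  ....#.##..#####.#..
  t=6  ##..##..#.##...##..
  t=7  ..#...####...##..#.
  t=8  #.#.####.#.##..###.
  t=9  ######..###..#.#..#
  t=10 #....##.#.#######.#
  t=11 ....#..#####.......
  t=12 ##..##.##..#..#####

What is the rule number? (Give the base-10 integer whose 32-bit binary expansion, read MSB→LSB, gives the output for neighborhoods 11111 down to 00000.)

  #####|.  b31=0 t=1,i=0
  ####.|.  b30=0 t=1,i=5
  ###.#|.  b29=0 t=1,i=6
  ###..|#  b28=1 t=3,i=8
  ##.##|.  b27=0 t=2,i=16
  ##.#.|#  b26=1 t=0,i=17
  ##..#|#  b25=1 t=3,i=9
  ##...|.  b24=0 t=2,i=0
  #.###|#  b23=1 t=3,i=6
  #.##.|.  b22=0 t=2,i=14
  #.#.#|#  b21=1 t=0,i=4
  #.#..|#  b20=1 t=0,i=6
  #..##|.  b19=0 t=1,i=16
  #..#.|#  b18=1 t=0,i=1
  #...#|#  b17=1 t=0,i=8
  #....|.  b16=0 t=0,i=12
  .####|#  b15=1 t=1,i=18
  .###.|.  b14=0 t=3,i=3
  .##.#|.  b13=0 t=0,i=16
  .##..|.  b12=0 t=2,i=18
  .#.##|#  b11=1 t=2,i=13
  .#.#.|#  b10=1 t=0,i=3
  .#..#|#  b9=1 t=0,i=0
  .#...|.  b8=0 t=0,i=7
  ..###|#  b7=1 t=1,i=17
  ..##.|.  b6=0 t=0,i=15
  ..#.#|#  b5=1 t=0,i=2
  ..#..|#  b4=1 t=0,i=10
  ...##|#  b3=1 t=0,i=14
  ...#.|.  b2=0 t=0,i=9
  ....#|.  b1=0 t=0,i=13
  .....|#  b0=1 t=2,i=2
  bits 00010110101101101000111010111001 = 381062841

381062841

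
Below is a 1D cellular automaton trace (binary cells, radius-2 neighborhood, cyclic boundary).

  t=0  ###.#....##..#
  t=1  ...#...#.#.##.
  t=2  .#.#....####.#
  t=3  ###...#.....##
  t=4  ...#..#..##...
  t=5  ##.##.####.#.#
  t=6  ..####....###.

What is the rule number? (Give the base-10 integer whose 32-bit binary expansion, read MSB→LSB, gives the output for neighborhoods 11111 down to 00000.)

258485843

  #####|.  b31=0 t=3,i=0
  ####.|.  b30=0 t=0,i=1
  ###.#|.  b29=0 t=0,i=2
  ###..|.  b28=0 t=3,i=2
  ##.##|#  b27=1 t=5,i=2
  ##.#.|#  b26=1 t=0,i=3
  ##..#|#  b25=1 t=0,i=11
  ##...|#  b24=1 t=1,i=13
  #.###|.  b23=0 t=5,i=6
  #.##.|#  b22=1 t=1,i=11
  #.#.#|#  b21=1 t=1,i=9
  #.#..|.  b20=0 t=0,i=4
  #..##|#  b19=1 t=0,i=12
  #..#.|.  b18=0 t=4,i=5
  #...#|.  b17=0 t=1,i=5
  #....|.  b16=0 t=0,i=6
  .####|.  b15=0 t=0,i=0
  .###.|.  b14=0 t=5,i=0
  .##.#|#  b13=1 t=5,i=4
  .##..|.  b12=0 t=0,i=10
  .#.##|#  b11=1 t=1,i=10
  .#.#.|#  b10=1 t=1,i=8
  .#..#|#  b9=1 t=4,i=4
  .#...|.  b8=0 t=0,i=5
  ..###|.  b7=0 t=0,i=13
  ..##.|#  b6=1 t=0,i=9
  ..#.#|.  b5=0 t=1,i=7
  ..#..|#  b4=1 t=1,i=3
  ...##|.  b3=0 t=0,i=8
  ...#.|.  b2=0 t=1,i=2
  ....#|#  b1=1 t=0,i=7
  .....|#  b0=1 t=3,i=9
  bits 00001111011010000010111001010011 = 258485843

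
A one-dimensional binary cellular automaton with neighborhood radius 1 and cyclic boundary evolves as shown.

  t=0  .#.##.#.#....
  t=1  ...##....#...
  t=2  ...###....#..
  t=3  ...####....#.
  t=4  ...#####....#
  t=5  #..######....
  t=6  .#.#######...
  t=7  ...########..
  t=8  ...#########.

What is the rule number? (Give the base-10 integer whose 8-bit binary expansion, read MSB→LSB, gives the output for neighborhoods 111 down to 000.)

216

  ###|#  b7=1 t=2,i=4
  ##.|#  b6=1 t=0,i=4
  #.#|.  b5=0 t=0,i=2
  #..|#  b4=1 t=0,i=9
  .##|#  b3=1 t=0,i=3
  .#.|.  b2=0 t=0,i=1
  ..#|.  b1=0 t=0,i=0
  ...|.  b0=0 t=0,i=10
  bits 11011000 = 216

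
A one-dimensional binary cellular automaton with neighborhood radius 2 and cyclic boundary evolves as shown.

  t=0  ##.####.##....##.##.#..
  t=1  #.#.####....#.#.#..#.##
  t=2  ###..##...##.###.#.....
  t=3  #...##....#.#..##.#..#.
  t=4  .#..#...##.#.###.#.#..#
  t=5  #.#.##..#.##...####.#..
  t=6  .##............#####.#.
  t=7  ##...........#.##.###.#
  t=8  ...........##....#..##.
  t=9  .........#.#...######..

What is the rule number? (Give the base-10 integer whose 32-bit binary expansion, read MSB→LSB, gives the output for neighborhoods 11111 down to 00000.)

1814595542

  [31] ##### => .  t=6,i=17
  [30] ####. => #  t=0,i=5
  [29] ###.# => #  t=0,i=6
  [28] ###.. => .  t=1,i=7
  [27] ##.## => #  t=0,i=2
  [26] ##.#. => #  t=0,i=19
  [25] ##..# => .  t=2,i=3
  [24] ##... => .  t=0,i=10
  [23] #.### => .  t=0,i=3
  [22] #.##. => .  t=0,i=8
  [21] #.#.# => #  t=1,i=2
  [20] #.#.. => .  t=0,i=20
  [19] #..## => #  t=0,i=22
  [18] #..#. => .  t=1,i=18
  [17] #...# => .  t=2,i=8
  [16] #.... => .  t=0,i=11
  [15] .#### => #  t=0,i=4
  [14] .###. => .  t=1,i=22
  [13] .##.# => .  t=0,i=1
  [12] .##.. => .  t=0,i=9
  [11] .#.## => .  t=1,i=3
  [10] .#.#. => #  t=1,i=13
  [9] .#..# => #  t=0,i=21
  [8] .#... => #  t=2,i=18
  [7] ..### => #  t=2,i=0
  [6] ..##. => #  t=0,i=0
  [5] ..#.# => .  t=1,i=12
  [4] ..#.. => #  t=4,i=4
  [3] ...## => .  t=0,i=13
  [2] ...#. => #  t=1,i=11
  [1] ....# => #  t=0,i=12
  [0] ..... => .  t=2,i=20
  bits 01101100001010001000011111010110 = 1814595542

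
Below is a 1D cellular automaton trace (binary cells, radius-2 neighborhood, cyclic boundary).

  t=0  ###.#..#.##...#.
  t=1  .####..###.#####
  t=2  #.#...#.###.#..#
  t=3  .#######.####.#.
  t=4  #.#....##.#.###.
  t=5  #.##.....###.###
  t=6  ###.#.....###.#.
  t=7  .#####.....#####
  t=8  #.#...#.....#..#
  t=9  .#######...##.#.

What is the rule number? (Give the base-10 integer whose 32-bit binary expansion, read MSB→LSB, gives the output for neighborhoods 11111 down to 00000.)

763021620

  nb #####: next=.  (t=1,i=13, bit31=0)
  nb ####.: next=.  (t=1,i=3, bit30=0)
  nb ###.#: next=#  (t=0,i=2, bit29=1)
  nb ###..: next=.  (t=1,i=4, bit28=0)
  nb ##.##: next=#  (t=1,i=0, bit27=1)
  nb ##.#.: next=#  (t=0,i=3, bit26=1)
  nb ##..#: next=.  (t=1,i=5, bit25=0)
  nb ##...: next=#  (t=0,i=11, bit24=1)
  nb #.###: next=.  (t=0,i=0, bit23=0)
  nb #.##.: next=#  (t=0,i=9, bit22=1)
  nb #.#.#: next=#  (t=4,i=0, bit21=1)
  nb #.#..: next=#  (t=0,i=4, bit20=1)
  nb #..##: next=#  (t=1,i=6, bit19=1)
  nb #..#.: next=.  (t=0,i=6, bit18=0)
  nb #...#: next=#  (t=0,i=12, bit17=1)
  nb #....: next=.  (t=4,i=4, bit16=0)
  nb .####: next=#  (t=1,i=2, bit15=1)
  nb .###.: next=#  (t=0,i=1, bit14=1)
  nb .##.#: next=.  (t=2,i=0, bit13=0)
  nb .##..: next=.  (t=0,i=10, bit12=0)
  nb .#.##: next=#  (t=0,i=8, bit11=1)
  nb .#.#.: next=.  (t=4,i=1, bit10=0)
  nb .#..#: next=.  (t=0,i=5, bit9=0)
  nb .#...: next=#  (t=2,i=3, bit8=1)
  nb ..###: next=.  (t=1,i=7, bit7=0)
  nb ..##.: next=.  (t=2,i=15, bit6=0)
  nb ..#.#: next=#  (t=0,i=7, bit5=1)
  nb ..#..: next=#  (t=8,i=6, bit4=1)
  nb ...##: next=.  (t=4,i=6, bit3=0)
  nb ...#.: next=#  (t=0,i=13, bit2=1)
  nb ....#: next=.  (t=4,i=5, bit1=0)
  nb .....: next=.  (t=5,i=6, bit0=0)
  bits 00101101011110101100100100110100 = 763021620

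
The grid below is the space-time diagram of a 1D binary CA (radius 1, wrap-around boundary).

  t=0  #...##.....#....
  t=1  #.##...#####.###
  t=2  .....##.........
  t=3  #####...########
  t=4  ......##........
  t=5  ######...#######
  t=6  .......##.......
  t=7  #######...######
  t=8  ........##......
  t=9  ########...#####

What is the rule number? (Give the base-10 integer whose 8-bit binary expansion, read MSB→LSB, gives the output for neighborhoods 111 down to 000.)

7

  [7] ### => .  t=1,i=8
  [6] ##. => .  t=0,i=5
  [5] #.# => .  t=1,i=1
  [4] #.. => .  t=0,i=1
  [3] .## => .  t=0,i=4
  [2] .#. => #  t=0,i=0
  [1] ..# => #  t=0,i=3
  [0] ... => #  t=0,i=2
  bits 00000111 = 7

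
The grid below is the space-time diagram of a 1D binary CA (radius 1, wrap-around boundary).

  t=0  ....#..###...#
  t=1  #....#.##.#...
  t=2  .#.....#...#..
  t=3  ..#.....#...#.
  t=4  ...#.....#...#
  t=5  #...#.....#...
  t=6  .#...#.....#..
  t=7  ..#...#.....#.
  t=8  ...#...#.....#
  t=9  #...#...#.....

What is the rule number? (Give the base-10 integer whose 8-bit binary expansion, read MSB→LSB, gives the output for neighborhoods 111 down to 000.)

  ### -> #   bit 7 = 1  t=0,i=8
  ##. -> .   bit 6 = 0  t=0,i=9
  #.# -> .   bit 5 = 0  t=1,i=6
  #.. -> #   bit 4 = 1  t=0,i=0
  .## -> #   bit 3 = 1  t=0,i=7
  .#. -> .   bit 2 = 0  t=0,i=4
  ..# -> .   bit 1 = 0  t=0,i=3
  ... -> .   bit 0 = 0  t=0,i=1
  bits 10011000 = 152

152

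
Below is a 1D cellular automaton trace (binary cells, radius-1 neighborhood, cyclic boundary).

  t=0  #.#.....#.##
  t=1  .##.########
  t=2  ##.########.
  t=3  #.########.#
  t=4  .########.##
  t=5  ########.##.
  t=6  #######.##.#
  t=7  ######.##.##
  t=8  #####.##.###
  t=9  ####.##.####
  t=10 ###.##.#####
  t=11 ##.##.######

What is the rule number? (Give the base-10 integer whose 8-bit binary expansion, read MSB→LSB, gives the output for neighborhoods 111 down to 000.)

  ###|#  b7=1 t=0,i=11
  ##.|.  b6=0 t=0,i=0
  #.#|#  b5=1 t=0,i=1
  #..|.  b4=0 t=0,i=3
  .##|#  b3=1 t=0,i=10
  .#.|#  b2=1 t=0,i=2
  ..#|#  b1=1 t=0,i=7
  ...|#  b0=1 t=0,i=4
  bits 10101111 = 175

175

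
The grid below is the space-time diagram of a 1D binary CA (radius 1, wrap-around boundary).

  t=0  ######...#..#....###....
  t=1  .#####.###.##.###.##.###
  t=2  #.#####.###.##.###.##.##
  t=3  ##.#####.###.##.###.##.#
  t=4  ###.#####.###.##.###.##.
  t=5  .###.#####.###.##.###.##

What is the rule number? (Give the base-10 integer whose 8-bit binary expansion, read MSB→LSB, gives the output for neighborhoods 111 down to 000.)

231

  ### -> #   bit 7 = 1  t=0,i=1
  ##. -> #   bit 6 = 1  t=0,i=5
  #.# -> #   bit 5 = 1  t=1,i=0
  #.. -> .   bit 4 = 0  t=0,i=6
  .## -> .   bit 3 = 0  t=0,i=0
  .#. -> #   bit 2 = 1  t=0,i=9
  ..# -> #   bit 1 = 1  t=0,i=8
  ... -> #   bit 0 = 1  t=0,i=7
  bits 11100111 = 231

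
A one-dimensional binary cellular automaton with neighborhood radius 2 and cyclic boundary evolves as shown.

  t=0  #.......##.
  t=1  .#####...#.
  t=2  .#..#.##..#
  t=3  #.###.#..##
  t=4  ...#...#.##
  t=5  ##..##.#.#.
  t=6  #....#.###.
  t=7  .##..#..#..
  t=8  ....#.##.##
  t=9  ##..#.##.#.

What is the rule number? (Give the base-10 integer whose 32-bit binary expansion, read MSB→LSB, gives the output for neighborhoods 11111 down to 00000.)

1097295777

  nb #####: next=.  (t=1,i=3, bit31=0)
  nb ####.: next=#  (t=1,i=4, bit30=1)
  nb ###.#: next=.  (t=3,i=0, bit29=0)
  nb ###..: next=.  (t=1,i=5, bit28=0)
  nb ##.##: next=.  (t=3,i=1, bit27=0)
  nb ##.#.: next=.  (t=0,i=10, bit26=0)
  nb ##..#: next=.  (t=2,i=8, bit25=0)
  nb ##...: next=#  (t=1,i=6, bit24=1)
  nb #.###: next=.  (t=3,i=2, bit23=0)
  nb #.##.: next=#  (t=2,i=6, bit22=1)
  nb #.#.#: next=#  (t=5,i=7, bit21=1)
  nb #.#..: next=.  (t=0,i=0, bit20=0)
  nb #..##: next=.  (t=1,i=0, bit19=0)
  nb #..#.: next=#  (t=2,i=3, bit18=1)
  nb #...#: next=#  (t=1,i=7, bit17=1)
  nb #....: next=#  (t=0,i=2, bit16=1)
  nb .####: next=.  (t=1,i=2, bit15=0)
  nb .###.: next=#  (t=3,i=3, bit14=1)
  nb .##.#: next=#  (t=0,i=9, bit13=1)
  nb .##..: next=.  (t=2,i=7, bit12=0)
  nb .#.##: next=.  (t=2,i=5, bit11=0)
  nb .#.#.: next=#  (t=2,i=0, bit10=1)
  nb .#..#: next=#  (t=1,i=10, bit9=1)
  nb .#...: next=#  (t=0,i=1, bit8=1)
  nb ..###: next=#  (t=1,i=1, bit7=1)
  nb ..##.: next=.  (t=0,i=8, bit6=0)
  nb ..#.#: next=#  (t=2,i=4, bit5=1)
  nb ..#..: next=.  (t=1,i=9, bit4=0)
  nb ...##: next=.  (t=0,i=7, bit3=0)
  nb ...#.: next=.  (t=1,i=8, bit2=0)
  nb ....#: next=.  (t=0,i=6, bit1=0)
  nb .....: next=#  (t=0,i=3, bit0=1)
  bits 01000001011001110110011110100001 = 1097295777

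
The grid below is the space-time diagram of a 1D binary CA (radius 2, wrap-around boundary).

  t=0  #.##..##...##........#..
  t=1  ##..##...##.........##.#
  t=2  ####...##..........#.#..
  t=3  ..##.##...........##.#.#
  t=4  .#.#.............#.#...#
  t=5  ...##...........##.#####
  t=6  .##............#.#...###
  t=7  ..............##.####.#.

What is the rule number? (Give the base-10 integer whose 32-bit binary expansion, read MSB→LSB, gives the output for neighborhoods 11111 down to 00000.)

3525208380

  #####|#  b31=1 t=5,i=21
  ####.|#  b30=1 t=2,i=2
  ###.#|.  b29=0 t=6,i=23
  ###..|#  b28=1 t=1,i=1
  ##.##|.  b27=0 t=1,i=22
  ##.#.|.  b26=0 t=3,i=20
  ##..#|#  b25=1 t=0,i=4
  ##...|.  b24=0 t=0,i=8
  #.###|.  b23=0 t=1,i=23
  #.##.|.  b22=0 t=0,i=2
  #.#.#|.  b21=0 t=3,i=21
  #.#..|#  b20=1 t=2,i=21
  #..##|#  b19=1 t=0,i=5
  #..#.|#  b18=1 t=0,i=23
  #...#|#  b17=1 t=0,i=9
  #....|.  b16=0 t=0,i=14
  .####|.  b15=0 t=2,i=1
  .###.|#  b14=1 t=1,i=0
  .##.#|#  b13=1 t=1,i=21
  .##..|.  b12=0 t=0,i=3
  .#.##|#  b11=1 t=0,i=1
  .#.#.|.  b10=0 t=2,i=20
  .#..#|.  b9=0 t=0,i=22
  .#...|#  b8=1 t=4,i=4
  ..###|.  b7=0 t=2,i=0
  ..##.|.  b6=0 t=0,i=6
  ..#.#|#  b5=1 t=0,i=0
  ..#..|#  b4=1 t=0,i=21
  ...##|#  b3=1 t=0,i=10
  ...#.|#  b2=1 t=0,i=20
  ....#|.  b1=0 t=0,i=19
  .....|.  b0=0 t=0,i=15
  bits 11010010000111100110100100111100 = 3525208380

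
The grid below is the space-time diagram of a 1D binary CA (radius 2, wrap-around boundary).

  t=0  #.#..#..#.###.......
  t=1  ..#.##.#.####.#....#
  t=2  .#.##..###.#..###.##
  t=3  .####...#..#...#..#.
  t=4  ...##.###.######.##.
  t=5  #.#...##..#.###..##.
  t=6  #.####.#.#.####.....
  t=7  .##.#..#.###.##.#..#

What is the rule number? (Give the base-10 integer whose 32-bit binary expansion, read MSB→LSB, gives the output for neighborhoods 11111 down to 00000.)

  ##### -> #   bit 31 = 1  t=4,i=12
  ####. -> #   bit 30 = 1  t=1,i=11
  ###.# -> .   bit 29 = 0  t=1,i=12
  ###.. -> #   bit 28 = 1  t=0,i=12
  ##.## -> .   bit 27 = 0  t=2,i=17
  ##.#. -> .   bit 26 = 0  t=1,i=6
  ##..# -> .   bit 25 = 0  t=2,i=5
  ##... -> .   bit 24 = 0  t=0,i=13
  #.### -> #   bit 23 = 1  t=0,i=10
  #.##. -> #   bit 22 = 1  t=1,i=4
  #.#.# -> #   bit 21 = 1  t=1,i=7
  #.#.. -> #   bit 20 = 1  t=0,i=2
  #..## -> .   bit 19 = 0  t=2,i=6
  #..#. -> #   bit 18 = 1  t=0,i=4
  #...# -> #   bit 17 = 1  t=3,i=6
  #.... -> #   bit 16 = 1  t=0,i=14
  .#### -> .   bit 15 = 0  t=1,i=10
  .###. -> #   bit 14 = 1  t=0,i=11
  .##.# -> .   bit 13 = 0  t=1,i=5
  .##.. -> #   bit 12 = 1  t=2,i=4
  .#.## -> #   bit 11 = 1  t=0,i=9
  .#.#. -> .   bit 10 = 0  t=0,i=1
  .#..# -> .   bit 9 = 0  t=0,i=3
  .#... -> #   bit 8 = 1  t=1,i=15
  ..### -> .   bit 7 = 0  t=2,i=7
  ..##. -> .   bit 6 = 0  t=4,i=3
  ..#.# -> .   bit 5 = 0  t=0,i=0
  ..#.. -> #   bit 4 = 1  t=0,i=5
  ...## -> #   bit 3 = 1  t=4,i=2
  ...#. -> #   bit 2 = 1  t=0,i=19
  ....# -> .   bit 1 = 0  t=0,i=18
  ..... -> .   bit 0 = 0  t=0,i=15
  bits 11010000111101110101100100011100 = 3505871132

3505871132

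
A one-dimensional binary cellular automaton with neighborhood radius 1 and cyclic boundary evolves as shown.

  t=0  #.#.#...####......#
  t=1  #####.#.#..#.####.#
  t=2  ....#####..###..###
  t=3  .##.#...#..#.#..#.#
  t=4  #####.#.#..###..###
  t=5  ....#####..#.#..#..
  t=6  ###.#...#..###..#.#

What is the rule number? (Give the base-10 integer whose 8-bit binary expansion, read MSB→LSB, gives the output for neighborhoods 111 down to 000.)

  nb ###: next=.  (t=0,i=9, bit7=0)
  nb ##.: next=#  (t=0,i=0, bit6=1)
  nb #.#: next=#  (t=0,i=1, bit5=1)
  nb #..: next=.  (t=0,i=5, bit4=0)
  nb .##: next=#  (t=0,i=8, bit3=1)
  nb .#.: next=#  (t=0,i=2, bit2=1)
  nb ..#: next=.  (t=0,i=7, bit1=0)
  nb ...: next=#  (t=0,i=6, bit0=1)
  bits 01101101 = 109

109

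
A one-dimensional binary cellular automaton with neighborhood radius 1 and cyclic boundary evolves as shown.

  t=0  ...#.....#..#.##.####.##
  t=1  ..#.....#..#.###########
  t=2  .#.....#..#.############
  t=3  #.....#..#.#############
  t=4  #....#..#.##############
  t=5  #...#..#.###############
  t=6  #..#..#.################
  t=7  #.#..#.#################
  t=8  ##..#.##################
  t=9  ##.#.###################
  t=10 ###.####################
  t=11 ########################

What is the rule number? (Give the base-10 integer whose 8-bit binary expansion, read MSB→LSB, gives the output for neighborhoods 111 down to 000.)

234

  ### -> #   bit 7 = 1  t=0,i=18
  ##. -> #   bit 6 = 1  t=0,i=15
  #.# -> #   bit 5 = 1  t=0,i=13
  #.. -> .   bit 4 = 0  t=0,i=0
  .## -> #   bit 3 = 1  t=0,i=14
  .#. -> .   bit 2 = 0  t=0,i=3
  ..# -> #   bit 1 = 1  t=0,i=2
  ... -> .   bit 0 = 0  t=0,i=1
  bits 11101010 = 234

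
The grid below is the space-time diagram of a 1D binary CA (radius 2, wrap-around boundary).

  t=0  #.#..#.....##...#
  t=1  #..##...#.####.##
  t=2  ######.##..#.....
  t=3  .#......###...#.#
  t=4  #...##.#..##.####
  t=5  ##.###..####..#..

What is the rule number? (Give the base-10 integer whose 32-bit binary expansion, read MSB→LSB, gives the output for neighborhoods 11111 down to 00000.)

  ##### -> .   bit 31 = 0  t=2,i=2
  ####. -> .   bit 30 = 0  t=1,i=12
  ###.# -> .   bit 29 = 0  t=1,i=13
  ###.. -> #   bit 28 = 1  t=1,i=0
  ##.## -> .   bit 27 = 0  t=1,i=14
  ##.#. -> .   bit 26 = 0  t=0,i=1
  ##..# -> #   bit 25 = 1  t=1,i=1
  ##... -> #   bit 24 = 1  t=0,i=13
  #.### -> .   bit 23 = 0  t=1,i=10
  #.##. -> .   bit 22 = 0  t=2,i=7
  #.#.# -> #   bit 21 = 1  t=3,i=16
  #.#.. -> .   bit 20 = 0  t=0,i=2
  #..## -> #   bit 19 = 1  t=1,i=2
  #..#. -> #   bit 18 = 1  t=0,i=4
  #...# -> .   bit 17 = 0  t=0,i=14
  #.... -> .   bit 16 = 0  t=0,i=7
  .#### -> #   bit 15 = 1  t=1,i=11
  .###. -> .   bit 14 = 0  t=1,i=16
  .##.# -> #   bit 13 = 1  t=0,i=0
  .##.. -> #   bit 12 = 1  t=0,i=12
  .#.## -> .   bit 11 = 0  t=1,i=9
  .#.#. -> #   bit 10 = 1  t=3,i=0
  .#..# -> #   bit 9 = 1  t=0,i=3
  .#... -> .   bit 8 = 0  t=0,i=6
  ..### -> .   bit 7 = 0  t=2,i=0
  ..##. -> #   bit 6 = 1  t=0,i=11
  ..#.# -> #   bit 5 = 1  t=1,i=8
  ..#.. -> .   bit 4 = 0  t=0,i=5
  ...## -> #   bit 3 = 1  t=0,i=10
  ...#. -> #   bit 2 = 1  t=1,i=7
  ....# -> .   bit 1 = 0  t=0,i=9
  ..... -> #   bit 0 = 1  t=0,i=8
  bits 00010011001011001011011001101101 = 321697389

321697389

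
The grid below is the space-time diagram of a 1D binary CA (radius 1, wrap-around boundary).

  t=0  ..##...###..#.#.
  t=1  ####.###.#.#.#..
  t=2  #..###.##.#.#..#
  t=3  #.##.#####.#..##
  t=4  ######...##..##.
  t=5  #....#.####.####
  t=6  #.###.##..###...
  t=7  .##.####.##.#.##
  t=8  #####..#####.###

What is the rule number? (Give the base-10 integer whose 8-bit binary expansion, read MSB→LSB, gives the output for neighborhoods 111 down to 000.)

107

  ### -> .   bit 7 = 0  t=0,i=8
  ##. -> #   bit 6 = 1  t=0,i=3
  #.# -> #   bit 5 = 1  t=0,i=13
  #.. -> .   bit 4 = 0  t=0,i=4
  .## -> #   bit 3 = 1  t=0,i=2
  .#. -> .   bit 2 = 0  t=0,i=12
  ..# -> #   bit 1 = 1  t=0,i=1
  ... -> #   bit 0 = 1  t=0,i=0
  bits 01101011 = 107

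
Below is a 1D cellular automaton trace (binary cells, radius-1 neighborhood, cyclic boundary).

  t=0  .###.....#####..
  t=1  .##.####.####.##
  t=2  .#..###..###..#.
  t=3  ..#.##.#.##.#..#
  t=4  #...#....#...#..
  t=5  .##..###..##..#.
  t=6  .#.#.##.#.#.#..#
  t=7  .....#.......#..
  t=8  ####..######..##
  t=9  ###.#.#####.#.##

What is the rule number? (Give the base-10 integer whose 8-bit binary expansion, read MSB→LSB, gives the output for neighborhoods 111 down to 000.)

153

  nb ###: next=#  (t=0,i=2, bit7=1)
  nb ##.: next=.  (t=0,i=3, bit6=0)
  nb #.#: next=.  (t=1,i=0, bit5=0)
  nb #..: next=#  (t=0,i=4, bit4=1)
  nb .##: next=#  (t=0,i=1, bit3=1)
  nb .#.: next=.  (t=2,i=1, bit2=0)
  nb ..#: next=.  (t=0,i=0, bit1=0)
  nb ...: next=#  (t=0,i=5, bit0=1)
  bits 10011001 = 153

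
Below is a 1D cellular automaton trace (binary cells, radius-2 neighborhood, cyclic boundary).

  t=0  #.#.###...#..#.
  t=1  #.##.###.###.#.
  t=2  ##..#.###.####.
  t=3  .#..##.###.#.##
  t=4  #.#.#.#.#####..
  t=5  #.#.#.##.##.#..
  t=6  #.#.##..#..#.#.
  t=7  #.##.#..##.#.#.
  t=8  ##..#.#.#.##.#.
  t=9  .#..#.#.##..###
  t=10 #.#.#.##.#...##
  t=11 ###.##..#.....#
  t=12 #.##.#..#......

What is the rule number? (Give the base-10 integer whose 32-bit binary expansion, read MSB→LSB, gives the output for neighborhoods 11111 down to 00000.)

3173046900

  #####|#  b31=1 t=4,i=10
  ####.|.  b30=0 t=2,i=12
  ###.#|#  b29=1 t=1,i=7
  ###..|#  b28=1 t=0,i=6
  ##.##|#  b27=1 t=1,i=4
  ##.#.|#  b26=1 t=1,i=12
  ##..#|.  b25=0 t=2,i=2
  ##...|#  b24=1 t=0,i=7
  #.###|.  b23=0 t=0,i=4
  #.##.|.  b22=0 t=1,i=2
  #.#.#|#  b21=1 t=0,i=0
  #.#..|.  b20=0 t=3,i=1
  #..##|.  b19=0 t=3,i=3
  #..#.|.  b18=0 t=0,i=12
  #...#|.  b17=0 t=0,i=8
  #....|.  b16=0 t=11,i=10
  .####|#  b15=1 t=2,i=11
  .###.|#  b14=1 t=0,i=5
  .##.#|.  b13=0 t=1,i=3
  .##..|#  b12=1 t=2,i=1
  .#.##|#  b11=1 t=0,i=3
  .#.#.|.  b10=0 t=0,i=1
  .#..#|#  b9=1 t=0,i=11
  .#...|.  b8=0 t=10,i=10
  ..###|.  b7=0 t=9,i=12
  ..##.|#  b6=1 t=3,i=4
  ..#.#|#  b5=1 t=0,i=13
  ..#..|#  b4=1 t=0,i=10
  ...##|.  b3=0 t=10,i=12
  ...#.|#  b2=1 t=0,i=9
  ....#|.  b1=0 t=11,i=12
  .....|.  b0=0 t=11,i=11
  bits 10111101001000001101101001110100 = 3173046900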